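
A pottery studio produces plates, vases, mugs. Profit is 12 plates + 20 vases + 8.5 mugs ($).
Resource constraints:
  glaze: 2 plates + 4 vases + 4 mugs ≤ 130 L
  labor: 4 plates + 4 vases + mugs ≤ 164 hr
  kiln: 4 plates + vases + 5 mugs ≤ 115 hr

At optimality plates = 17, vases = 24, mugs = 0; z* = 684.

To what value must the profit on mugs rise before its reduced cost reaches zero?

At the optimum: glaze uses 130 of 130 (binding); labor uses 164 of 164 (binding); kiln uses 92 of 115 (slack = 23).
Slack constraints have shadow price 0 (complementary slackness).
Dual feasibility on the basic columns requires 2·y_glaze + 4·y_labor = 12, 4·y_glaze + 4·y_labor = 20.
This yields shadow prices y_glaze = 4, y_labor = 1.
mugs enters the basis when its profit ≥ yᵀa₃ = 4·4 + 1·1 = 17.

17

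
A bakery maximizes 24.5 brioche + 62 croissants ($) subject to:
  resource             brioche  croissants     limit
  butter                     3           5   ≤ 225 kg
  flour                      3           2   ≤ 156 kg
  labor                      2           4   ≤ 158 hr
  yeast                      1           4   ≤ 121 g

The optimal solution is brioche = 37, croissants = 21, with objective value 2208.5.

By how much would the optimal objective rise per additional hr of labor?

9

Check each constraint at x*: butter 216/225 (slack 9); flour 153/156 (slack 3); labor 158/158 (tight); yeast 121/121 (tight).
By complementary slackness, y = 0 for the non-binding constraints.
From A_Bᵀ y = c: 2·y_labor + 1·y_yeast = 24.5; 4·y_labor + 4·y_yeast = 62.
This yields shadow prices y_labor = 9, y_yeast = 6.5.
Shadow price of labor = 9.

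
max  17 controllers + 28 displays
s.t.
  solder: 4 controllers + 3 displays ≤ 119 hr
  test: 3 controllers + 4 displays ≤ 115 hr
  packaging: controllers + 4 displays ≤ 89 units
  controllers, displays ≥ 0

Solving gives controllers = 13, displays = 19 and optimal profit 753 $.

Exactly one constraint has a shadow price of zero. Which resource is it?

solder: 109/119 (slack 10)
test: 115/115 (binding)
packaging: 89/89 (binding)
By complementary slackness, a constraint with positive slack has shadow price 0 → solder.

solder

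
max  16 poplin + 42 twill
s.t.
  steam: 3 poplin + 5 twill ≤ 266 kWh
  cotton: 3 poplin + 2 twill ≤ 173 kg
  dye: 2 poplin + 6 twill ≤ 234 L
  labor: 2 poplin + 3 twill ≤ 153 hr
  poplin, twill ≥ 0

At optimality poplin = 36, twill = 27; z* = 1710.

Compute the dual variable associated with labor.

2

At the optimum: steam uses 243 of 266 (slack = 23); cotton uses 162 of 173 (slack = 11); dye uses 234 of 234 (binding); labor uses 153 of 153 (binding).
Since steam, cotton are not tight, their duals are 0.
The binding rows give the dual system: 2·y_dye + 2·y_labor = 16 and 6·y_dye + 3·y_labor = 42.
→ y_dye = 6 and y_labor = 2.
Shadow price of labor = 2.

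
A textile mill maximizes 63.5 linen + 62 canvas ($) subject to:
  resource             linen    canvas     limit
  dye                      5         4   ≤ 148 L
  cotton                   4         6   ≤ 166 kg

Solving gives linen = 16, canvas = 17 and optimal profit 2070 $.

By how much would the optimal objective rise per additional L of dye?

Both dye and cotton are binding at x*.
From A_Bᵀ y = c: 5·y_dye + 4·y_cotton = 63.5; 4·y_dye + 6·y_cotton = 62.
→ y_dye = 9.5 and y_cotton = 4.
Shadow price of dye = 9.5.

9.5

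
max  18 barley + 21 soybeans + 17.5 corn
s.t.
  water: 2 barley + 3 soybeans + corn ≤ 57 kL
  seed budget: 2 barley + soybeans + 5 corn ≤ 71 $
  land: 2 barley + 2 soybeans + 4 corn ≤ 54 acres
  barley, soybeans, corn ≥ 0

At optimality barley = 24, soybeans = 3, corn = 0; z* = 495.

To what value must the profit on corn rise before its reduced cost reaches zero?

27

Binding: water and land. Non-binding: seed budget (20 unused).
Slack constraints have shadow price 0 (complementary slackness).
Dual feasibility on the basic columns requires 2·y_water + 2·y_land = 18, 3·y_water + 2·y_land = 21.
Solving: y_water = 3, y_land = 6.
corn enters the basis when its profit ≥ yᵀa₃ = 3·1 + 6·4 = 27.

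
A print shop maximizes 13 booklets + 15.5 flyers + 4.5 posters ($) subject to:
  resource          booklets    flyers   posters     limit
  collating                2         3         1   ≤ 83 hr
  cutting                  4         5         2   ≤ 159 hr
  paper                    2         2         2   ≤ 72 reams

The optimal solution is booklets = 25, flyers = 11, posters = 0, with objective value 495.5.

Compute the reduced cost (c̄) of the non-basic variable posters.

-6

Check each constraint at x*: collating 83/83 (tight); cutting 155/159 (slack 4); paper 72/72 (tight).
Slack constraints have shadow price 0 (complementary slackness).
The binding rows give the dual system: 2·y_collating + 2·y_paper = 13 and 3·y_collating + 2·y_paper = 15.5.
Solving: y_collating = 2.5, y_paper = 4.
Reduced cost of posters: c₃ − yᵀa₃ = 4.5 − (2.5·1 + 4·2) = 4.5 − 10.5 = -6.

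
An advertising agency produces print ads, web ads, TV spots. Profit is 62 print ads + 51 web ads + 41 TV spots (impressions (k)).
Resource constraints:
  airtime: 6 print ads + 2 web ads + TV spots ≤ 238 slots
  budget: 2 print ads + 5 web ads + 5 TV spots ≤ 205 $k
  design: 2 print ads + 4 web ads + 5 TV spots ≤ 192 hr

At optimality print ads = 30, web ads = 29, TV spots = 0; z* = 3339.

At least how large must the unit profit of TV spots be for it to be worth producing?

Check each constraint at x*: airtime 238/238 (tight); budget 205/205 (tight); design 176/192 (slack 16).
Slack constraints have shadow price 0 (complementary slackness).
Dual feasibility on the basic columns requires 6·y_airtime + 2·y_budget = 62, 2·y_airtime + 5·y_budget = 51.
This yields shadow prices y_airtime = 8, y_budget = 7.
TV spots enters the basis when its profit ≥ yᵀa₃ = 8·1 + 7·5 = 43.

43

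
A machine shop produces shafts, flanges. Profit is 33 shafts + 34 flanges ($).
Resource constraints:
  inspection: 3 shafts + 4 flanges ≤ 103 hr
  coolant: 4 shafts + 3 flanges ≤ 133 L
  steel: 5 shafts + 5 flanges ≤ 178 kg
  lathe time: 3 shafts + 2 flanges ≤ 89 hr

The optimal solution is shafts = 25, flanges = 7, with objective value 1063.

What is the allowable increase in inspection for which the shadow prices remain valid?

Binding constraints: inspection, lathe time. The basis is B = [[3,4],[3,2]] with det -6.
Per unit increase in inspection, x* moves by d = (-0.3333, 0.5).
The basis stays optimal until steel becomes binding; allowable increase = 21.6 hr.

21.6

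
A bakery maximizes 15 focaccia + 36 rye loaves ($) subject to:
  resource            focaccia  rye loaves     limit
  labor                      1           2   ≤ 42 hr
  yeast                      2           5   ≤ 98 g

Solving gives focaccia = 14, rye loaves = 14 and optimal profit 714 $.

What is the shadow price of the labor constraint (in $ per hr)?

At the optimum: labor uses 42 of 42 (binding); yeast uses 98 of 98 (binding).
The binding rows give the dual system: 1·y_labor + 2·y_yeast = 15 and 2·y_labor + 5·y_yeast = 36.
→ y_labor = 3 and y_yeast = 6.
Shadow price of labor = 3.

3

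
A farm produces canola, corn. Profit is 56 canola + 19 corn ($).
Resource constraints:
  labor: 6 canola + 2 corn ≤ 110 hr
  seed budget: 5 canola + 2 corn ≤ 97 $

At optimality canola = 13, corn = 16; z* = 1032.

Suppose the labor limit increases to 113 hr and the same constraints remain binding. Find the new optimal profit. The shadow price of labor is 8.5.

Δb = 3, so new z* = 1032 + (8.5)·(3) = 1032 + 25.5 = 1057.5.

1057.5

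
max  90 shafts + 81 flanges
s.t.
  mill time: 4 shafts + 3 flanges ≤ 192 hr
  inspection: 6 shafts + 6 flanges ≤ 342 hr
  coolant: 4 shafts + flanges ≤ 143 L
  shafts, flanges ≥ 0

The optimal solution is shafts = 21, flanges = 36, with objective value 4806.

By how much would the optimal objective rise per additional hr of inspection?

At the optimum: mill time uses 192 of 192 (binding); inspection uses 342 of 342 (binding); coolant uses 120 of 143 (slack = 23).
By complementary slackness, y = 0 for the non-binding constraint.
Dual feasibility on the basic columns requires 4·y_mill time + 6·y_inspection = 90, 3·y_mill time + 6·y_inspection = 81.
Solving: y_mill time = 9, y_inspection = 9.
Shadow price of inspection = 9.

9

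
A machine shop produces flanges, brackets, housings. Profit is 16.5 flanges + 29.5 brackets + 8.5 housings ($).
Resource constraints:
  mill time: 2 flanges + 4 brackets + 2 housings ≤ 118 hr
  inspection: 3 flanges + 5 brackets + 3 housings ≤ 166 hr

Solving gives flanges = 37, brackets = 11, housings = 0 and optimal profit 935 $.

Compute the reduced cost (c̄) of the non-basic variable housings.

-8

At the optimum: mill time uses 118 of 118 (binding); inspection uses 166 of 166 (binding).
From A_Bᵀ y = c: 2·y_mill time + 3·y_inspection = 16.5; 4·y_mill time + 5·y_inspection = 29.5.
This yields shadow prices y_mill time = 3, y_inspection = 3.5.
Reduced cost of housings: c₃ − yᵀa₃ = 8.5 − (3·2 + 3.5·3) = 8.5 − 16.5 = -8.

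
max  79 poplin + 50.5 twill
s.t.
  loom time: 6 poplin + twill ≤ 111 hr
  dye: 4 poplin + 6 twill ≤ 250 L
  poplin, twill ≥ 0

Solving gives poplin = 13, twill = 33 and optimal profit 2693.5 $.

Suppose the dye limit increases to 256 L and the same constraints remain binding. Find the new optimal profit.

2735.5

Check each constraint at x*: loom time 111/111 (tight); dye 250/250 (tight).
The binding rows give the dual system: 6·y_loom time + 4·y_dye = 79 and 1·y_loom time + 6·y_dye = 50.5.
This yields shadow prices y_loom time = 8.5, y_dye = 7.
Δz = y_dye·Δb = 7 × (6) = 42, so new z* = 2693.5 + 42 = 2735.5.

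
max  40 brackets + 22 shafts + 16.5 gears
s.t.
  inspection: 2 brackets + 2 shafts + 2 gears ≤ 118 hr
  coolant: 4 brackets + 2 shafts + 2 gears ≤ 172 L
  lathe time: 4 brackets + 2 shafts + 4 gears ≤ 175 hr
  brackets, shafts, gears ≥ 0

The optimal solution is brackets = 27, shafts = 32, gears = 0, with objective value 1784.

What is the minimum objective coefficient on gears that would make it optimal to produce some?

22

Binding: inspection and coolant. Non-binding: lathe time (3 unused).
Since lathe time is not tight, its dual is 0.
Dual feasibility on the basic columns requires 2·y_inspection + 4·y_coolant = 40, 2·y_inspection + 2·y_coolant = 22.
This yields shadow prices y_inspection = 2, y_coolant = 9.
gears enters the basis when its profit ≥ yᵀa₃ = 2·2 + 9·2 = 22.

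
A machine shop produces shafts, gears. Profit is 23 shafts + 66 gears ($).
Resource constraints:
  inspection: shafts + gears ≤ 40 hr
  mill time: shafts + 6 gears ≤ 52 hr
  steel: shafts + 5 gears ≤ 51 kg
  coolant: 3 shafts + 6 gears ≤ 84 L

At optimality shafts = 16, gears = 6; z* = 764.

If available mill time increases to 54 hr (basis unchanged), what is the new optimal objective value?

774

Check each constraint at x*: inspection 22/40 (slack 18); mill time 52/52 (tight); steel 46/51 (slack 5); coolant 84/84 (tight).
By complementary slackness, y = 0 for the non-binding constraints.
The binding rows give the dual system: 1·y_mill time + 3·y_coolant = 23 and 6·y_mill time + 6·y_coolant = 66.
→ y_mill time = 5 and y_coolant = 6.
Δz = y_mill time·Δb = 5 × (2) = 10, so new z* = 764 + 10 = 774.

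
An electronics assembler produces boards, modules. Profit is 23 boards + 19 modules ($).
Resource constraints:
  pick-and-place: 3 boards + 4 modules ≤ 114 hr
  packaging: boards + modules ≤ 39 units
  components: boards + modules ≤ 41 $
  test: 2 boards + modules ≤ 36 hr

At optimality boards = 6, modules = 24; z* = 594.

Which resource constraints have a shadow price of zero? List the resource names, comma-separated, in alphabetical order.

components, packaging

pick-and-place: 114/114 (binding)
packaging: 30/39 (slack 9)
components: 30/41 (slack 11)
test: 36/36 (binding)
By complementary slackness, a constraint with positive slack has shadow price 0 → components, packaging.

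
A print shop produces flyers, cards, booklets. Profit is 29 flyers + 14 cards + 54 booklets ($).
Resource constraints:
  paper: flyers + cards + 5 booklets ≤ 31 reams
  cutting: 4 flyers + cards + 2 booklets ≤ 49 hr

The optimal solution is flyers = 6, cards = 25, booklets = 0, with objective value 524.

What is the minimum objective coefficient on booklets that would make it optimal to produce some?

Check each constraint at x*: paper 31/31 (tight); cutting 49/49 (tight).
Dual feasibility on the basic columns requires 1·y_paper + 4·y_cutting = 29, 1·y_paper + 1·y_cutting = 14.
→ y_paper = 9 and y_cutting = 5.
booklets enters the basis when its profit ≥ yᵀa₃ = 9·5 + 5·2 = 55.

55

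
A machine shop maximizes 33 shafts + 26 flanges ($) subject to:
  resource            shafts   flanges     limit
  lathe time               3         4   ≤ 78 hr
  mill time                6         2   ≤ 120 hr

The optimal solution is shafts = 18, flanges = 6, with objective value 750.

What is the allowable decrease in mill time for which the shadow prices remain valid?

Binding constraints: lathe time, mill time. The basis is B = [[3,4],[6,2]] with det -18.
Per unit decrease in mill time, x* moves by d = (-0.2222, 0.1667).
The basis stays optimal until shafts reaches 0; allowable decrease = 81 hr.

81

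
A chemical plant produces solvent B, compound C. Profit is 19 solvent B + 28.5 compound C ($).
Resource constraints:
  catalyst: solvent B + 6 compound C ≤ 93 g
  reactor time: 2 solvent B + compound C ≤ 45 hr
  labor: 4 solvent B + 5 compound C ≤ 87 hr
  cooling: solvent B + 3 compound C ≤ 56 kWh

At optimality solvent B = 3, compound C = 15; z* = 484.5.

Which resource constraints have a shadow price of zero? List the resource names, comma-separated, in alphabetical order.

catalyst: 93/93 (binding)
reactor time: 21/45 (slack 24)
labor: 87/87 (binding)
cooling: 48/56 (slack 8)
By complementary slackness, a constraint with positive slack has shadow price 0 → cooling, reactor time.

cooling, reactor time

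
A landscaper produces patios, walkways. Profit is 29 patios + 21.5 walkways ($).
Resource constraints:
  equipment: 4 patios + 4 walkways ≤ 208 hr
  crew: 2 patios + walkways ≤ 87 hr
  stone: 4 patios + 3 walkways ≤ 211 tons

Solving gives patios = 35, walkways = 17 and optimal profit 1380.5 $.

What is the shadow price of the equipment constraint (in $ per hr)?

Check each constraint at x*: equipment 208/208 (tight); crew 87/87 (tight); stone 191/211 (slack 20).
By complementary slackness, y = 0 for the non-binding constraint.
Dual feasibility on the basic columns requires 4·y_equipment + 2·y_crew = 29, 4·y_equipment + 1·y_crew = 21.5.
This yields shadow prices y_equipment = 3.5, y_crew = 7.5.
Shadow price of equipment = 3.5.

3.5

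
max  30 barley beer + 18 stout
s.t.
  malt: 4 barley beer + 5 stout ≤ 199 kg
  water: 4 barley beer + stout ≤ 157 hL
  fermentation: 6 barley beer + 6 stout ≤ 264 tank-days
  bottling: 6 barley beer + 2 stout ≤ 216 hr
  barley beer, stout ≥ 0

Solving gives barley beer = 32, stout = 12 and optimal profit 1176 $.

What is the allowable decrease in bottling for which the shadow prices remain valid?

44

Binding constraints: fermentation, bottling. The basis is B = [[6,6],[6,2]] with det -24.
Per unit decrease in bottling, x* moves by d = (-0.25, 0.25).
The basis stays optimal until malt becomes binding; allowable decrease = 44 hr.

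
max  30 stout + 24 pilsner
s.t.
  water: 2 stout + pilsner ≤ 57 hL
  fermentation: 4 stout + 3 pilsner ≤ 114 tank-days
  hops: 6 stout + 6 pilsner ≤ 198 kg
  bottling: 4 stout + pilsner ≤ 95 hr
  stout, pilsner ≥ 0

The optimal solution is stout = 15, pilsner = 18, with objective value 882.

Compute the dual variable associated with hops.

1

At the optimum: water uses 48 of 57 (slack = 9); fermentation uses 114 of 114 (binding); hops uses 198 of 198 (binding); bottling uses 78 of 95 (slack = 17).
By complementary slackness, y = 0 for the non-binding constraints.
Dual feasibility on the basic columns requires 4·y_fermentation + 6·y_hops = 30, 3·y_fermentation + 6·y_hops = 24.
This yields shadow prices y_fermentation = 6, y_hops = 1.
Shadow price of hops = 1.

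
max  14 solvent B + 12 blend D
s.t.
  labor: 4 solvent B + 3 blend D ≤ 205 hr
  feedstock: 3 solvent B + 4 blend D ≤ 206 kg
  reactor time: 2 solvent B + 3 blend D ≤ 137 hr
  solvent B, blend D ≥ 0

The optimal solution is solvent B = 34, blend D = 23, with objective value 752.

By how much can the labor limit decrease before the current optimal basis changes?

68

Binding constraints: labor, reactor time. The basis is B = [[4,3],[2,3]] with det 6.
Per unit decrease in labor, x* moves by d = (-0.5, 0.3333).
The basis stays optimal until solvent B reaches 0; allowable decrease = 68 hr.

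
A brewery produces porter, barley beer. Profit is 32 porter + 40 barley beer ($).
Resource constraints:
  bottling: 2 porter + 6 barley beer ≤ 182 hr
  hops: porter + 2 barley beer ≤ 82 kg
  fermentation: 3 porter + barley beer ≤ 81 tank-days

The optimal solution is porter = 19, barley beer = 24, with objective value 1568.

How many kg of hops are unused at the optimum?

15

hops used = 1·19 + 2·24 = 67; slack = 82 − 67 = 15.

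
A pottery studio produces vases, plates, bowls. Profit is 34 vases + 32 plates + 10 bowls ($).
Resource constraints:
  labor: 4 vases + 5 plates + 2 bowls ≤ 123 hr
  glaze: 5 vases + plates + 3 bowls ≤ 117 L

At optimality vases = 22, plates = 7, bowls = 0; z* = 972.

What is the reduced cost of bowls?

-8

Both labor and glaze are binding at x*.
From A_Bᵀ y = c: 4·y_labor + 5·y_glaze = 34; 5·y_labor + 1·y_glaze = 32.
→ y_labor = 6 and y_glaze = 2.
Reduced cost of bowls: c₃ − yᵀa₃ = 10 − (6·2 + 2·3) = 10 − 18 = -8.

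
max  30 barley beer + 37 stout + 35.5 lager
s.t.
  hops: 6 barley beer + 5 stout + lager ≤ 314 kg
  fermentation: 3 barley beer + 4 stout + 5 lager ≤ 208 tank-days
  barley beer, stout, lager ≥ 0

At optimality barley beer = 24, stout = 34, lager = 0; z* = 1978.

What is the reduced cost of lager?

-5.5

Check each constraint at x*: hops 314/314 (tight); fermentation 208/208 (tight).
The binding rows give the dual system: 6·y_hops + 3·y_fermentation = 30 and 5·y_hops + 4·y_fermentation = 37.
Solving: y_hops = 1, y_fermentation = 8.
Reduced cost of lager: c₃ − yᵀa₃ = 35.5 − (1·1 + 8·5) = 35.5 − 41 = -5.5.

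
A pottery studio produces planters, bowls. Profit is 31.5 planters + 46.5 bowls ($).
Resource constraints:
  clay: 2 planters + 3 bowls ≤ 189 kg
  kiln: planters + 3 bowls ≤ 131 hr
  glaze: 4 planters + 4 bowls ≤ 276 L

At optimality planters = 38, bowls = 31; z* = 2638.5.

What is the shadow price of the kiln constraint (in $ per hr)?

7.5

Binding: kiln and glaze. Non-binding: clay (20 unused).
By complementary slackness, y = 0 for the non-binding constraint.
From A_Bᵀ y = c: 1·y_kiln + 4·y_glaze = 31.5; 3·y_kiln + 4·y_glaze = 46.5.
This yields shadow prices y_kiln = 7.5, y_glaze = 6.
Shadow price of kiln = 7.5.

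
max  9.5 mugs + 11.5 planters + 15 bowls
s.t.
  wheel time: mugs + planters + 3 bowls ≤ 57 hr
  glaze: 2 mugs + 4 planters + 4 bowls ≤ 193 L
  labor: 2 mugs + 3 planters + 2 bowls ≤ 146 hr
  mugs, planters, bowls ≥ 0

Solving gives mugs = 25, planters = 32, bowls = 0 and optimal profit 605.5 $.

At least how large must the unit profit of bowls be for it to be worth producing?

Check each constraint at x*: wheel time 57/57 (tight); glaze 178/193 (slack 15); labor 146/146 (tight).
Slack constraints have shadow price 0 (complementary slackness).
The binding rows give the dual system: 1·y_wheel time + 2·y_labor = 9.5 and 1·y_wheel time + 3·y_labor = 11.5.
→ y_wheel time = 5.5 and y_labor = 2.
bowls enters the basis when its profit ≥ yᵀa₃ = 5.5·3 + 2·2 = 20.5.

20.5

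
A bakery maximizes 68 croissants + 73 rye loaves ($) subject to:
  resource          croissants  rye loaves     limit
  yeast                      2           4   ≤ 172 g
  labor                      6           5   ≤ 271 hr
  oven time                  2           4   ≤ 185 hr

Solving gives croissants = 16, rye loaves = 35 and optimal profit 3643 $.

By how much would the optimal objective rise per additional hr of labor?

Binding: yeast and labor. Non-binding: oven time (13 unused).
Since oven time is not tight, its dual is 0.
The binding rows give the dual system: 2·y_yeast + 6·y_labor = 68 and 4·y_yeast + 5·y_labor = 73.
Solving: y_yeast = 7, y_labor = 9.
Shadow price of labor = 9.

9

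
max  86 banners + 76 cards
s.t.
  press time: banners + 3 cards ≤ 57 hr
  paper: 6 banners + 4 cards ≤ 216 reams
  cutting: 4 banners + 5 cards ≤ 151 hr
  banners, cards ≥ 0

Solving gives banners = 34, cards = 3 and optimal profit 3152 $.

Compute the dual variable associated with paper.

9

Binding: paper and cutting. Non-binding: press time (14 unused).
By complementary slackness, y = 0 for the non-binding constraint.
The binding rows give the dual system: 6·y_paper + 4·y_cutting = 86 and 4·y_paper + 5·y_cutting = 76.
Solving: y_paper = 9, y_cutting = 8.
Shadow price of paper = 9.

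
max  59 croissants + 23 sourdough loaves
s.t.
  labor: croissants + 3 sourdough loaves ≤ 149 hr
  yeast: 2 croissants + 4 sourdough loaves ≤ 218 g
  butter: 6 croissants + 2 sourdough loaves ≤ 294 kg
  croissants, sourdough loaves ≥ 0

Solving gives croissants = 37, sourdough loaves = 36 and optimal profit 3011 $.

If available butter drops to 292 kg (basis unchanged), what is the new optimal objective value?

Check each constraint at x*: labor 145/149 (slack 4); yeast 218/218 (tight); butter 294/294 (tight).
By complementary slackness, y = 0 for the non-binding constraint.
The binding rows give the dual system: 2·y_yeast + 6·y_butter = 59 and 4·y_yeast + 2·y_butter = 23.
Solving: y_yeast = 1, y_butter = 9.5.
Δz = y_butter·Δb = 9.5 × (-2) = -19, so new z* = 3011 − 19 = 2992.

2992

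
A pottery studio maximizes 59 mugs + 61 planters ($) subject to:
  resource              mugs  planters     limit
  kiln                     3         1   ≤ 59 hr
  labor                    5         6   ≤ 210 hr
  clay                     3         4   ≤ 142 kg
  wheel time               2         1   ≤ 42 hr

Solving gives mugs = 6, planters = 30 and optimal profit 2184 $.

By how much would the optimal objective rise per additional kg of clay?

At the optimum: kiln uses 48 of 59 (slack = 11); labor uses 210 of 210 (binding); clay uses 138 of 142 (slack = 4); wheel time uses 42 of 42 (binding).
Slack constraints have shadow price 0 (complementary slackness).
From A_Bᵀ y = c: 5·y_labor + 2·y_wheel time = 59; 6·y_labor + 1·y_wheel time = 61.
→ y_labor = 9 and y_wheel time = 7.
Shadow price of clay = 0.

0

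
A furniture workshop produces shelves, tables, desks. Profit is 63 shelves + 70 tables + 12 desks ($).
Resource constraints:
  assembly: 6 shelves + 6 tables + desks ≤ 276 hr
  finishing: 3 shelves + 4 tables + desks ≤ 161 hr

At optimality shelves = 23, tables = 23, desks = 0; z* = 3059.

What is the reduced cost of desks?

Check each constraint at x*: assembly 276/276 (tight); finishing 161/161 (tight).
From A_Bᵀ y = c: 6·y_assembly + 3·y_finishing = 63; 6·y_assembly + 4·y_finishing = 70.
→ y_assembly = 7 and y_finishing = 7.
Reduced cost of desks: c₃ − yᵀa₃ = 12 − (7·1 + 7·1) = 12 − 14 = -2.

-2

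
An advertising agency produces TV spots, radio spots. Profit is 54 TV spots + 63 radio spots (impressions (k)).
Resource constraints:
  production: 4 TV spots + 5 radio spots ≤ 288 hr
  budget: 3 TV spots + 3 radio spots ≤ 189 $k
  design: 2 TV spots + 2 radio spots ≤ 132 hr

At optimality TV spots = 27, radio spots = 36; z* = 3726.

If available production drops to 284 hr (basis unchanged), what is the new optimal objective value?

Check each constraint at x*: production 288/288 (tight); budget 189/189 (tight); design 126/132 (slack 6).
Since design is not tight, its dual is 0.
The binding rows give the dual system: 4·y_production + 3·y_budget = 54 and 5·y_production + 3·y_budget = 63.
Solving: y_production = 9, y_budget = 6.
Δz = y_production·Δb = 9 × (-4) = -36, so new z* = 3726 − 36 = 3690.

3690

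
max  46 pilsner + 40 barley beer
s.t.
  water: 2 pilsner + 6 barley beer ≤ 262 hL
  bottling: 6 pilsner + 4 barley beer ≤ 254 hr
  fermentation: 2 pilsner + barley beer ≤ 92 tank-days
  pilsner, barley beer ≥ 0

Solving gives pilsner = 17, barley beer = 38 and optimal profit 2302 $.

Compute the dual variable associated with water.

2

Check each constraint at x*: water 262/262 (tight); bottling 254/254 (tight); fermentation 72/92 (slack 20).
Since fermentation is not tight, its dual is 0.
From A_Bᵀ y = c: 2·y_water + 6·y_bottling = 46; 6·y_water + 4·y_bottling = 40.
→ y_water = 2 and y_bottling = 7.
Shadow price of water = 2.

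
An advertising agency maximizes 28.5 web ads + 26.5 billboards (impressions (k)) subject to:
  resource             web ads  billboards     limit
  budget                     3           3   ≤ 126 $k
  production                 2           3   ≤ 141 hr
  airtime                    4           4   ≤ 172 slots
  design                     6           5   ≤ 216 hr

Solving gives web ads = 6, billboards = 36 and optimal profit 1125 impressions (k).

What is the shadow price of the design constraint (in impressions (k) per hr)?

2

Binding: budget and design. Non-binding: production (21 unused), airtime (4 unused).
Slack constraints have shadow price 0 (complementary slackness).
The binding rows give the dual system: 3·y_budget + 6·y_design = 28.5 and 3·y_budget + 5·y_design = 26.5.
This yields shadow prices y_budget = 5.5, y_design = 2.
Shadow price of design = 2.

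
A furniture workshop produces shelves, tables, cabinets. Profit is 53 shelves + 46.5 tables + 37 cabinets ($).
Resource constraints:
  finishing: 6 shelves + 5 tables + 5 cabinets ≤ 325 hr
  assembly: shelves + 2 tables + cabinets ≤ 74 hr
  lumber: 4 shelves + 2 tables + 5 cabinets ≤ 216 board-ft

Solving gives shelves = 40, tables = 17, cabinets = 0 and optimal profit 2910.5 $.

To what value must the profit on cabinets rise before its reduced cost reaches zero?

44.5

At the optimum: finishing uses 325 of 325 (binding); assembly uses 74 of 74 (binding); lumber uses 194 of 216 (slack = 22).
By complementary slackness, y = 0 for the non-binding constraint.
The binding rows give the dual system: 6·y_finishing + 1·y_assembly = 53 and 5·y_finishing + 2·y_assembly = 46.5.
Solving: y_finishing = 8.5, y_assembly = 2.
cabinets enters the basis when its profit ≥ yᵀa₃ = 8.5·5 + 2·1 = 44.5.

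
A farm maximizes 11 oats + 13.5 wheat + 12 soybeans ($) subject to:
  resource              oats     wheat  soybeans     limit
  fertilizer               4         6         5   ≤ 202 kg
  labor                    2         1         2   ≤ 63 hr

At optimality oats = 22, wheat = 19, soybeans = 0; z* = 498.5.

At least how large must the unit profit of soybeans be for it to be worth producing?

Both fertilizer and labor are binding at x*.
Dual feasibility on the basic columns requires 4·y_fertilizer + 2·y_labor = 11, 6·y_fertilizer + 1·y_labor = 13.5.
→ y_fertilizer = 2 and y_labor = 1.5.
soybeans enters the basis when its profit ≥ yᵀa₃ = 2·5 + 1.5·2 = 13.

13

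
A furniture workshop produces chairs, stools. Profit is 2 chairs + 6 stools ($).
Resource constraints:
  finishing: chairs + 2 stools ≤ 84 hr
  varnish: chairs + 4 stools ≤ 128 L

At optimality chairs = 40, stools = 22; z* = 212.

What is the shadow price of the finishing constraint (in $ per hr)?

Check each constraint at x*: finishing 84/84 (tight); varnish 128/128 (tight).
Dual feasibility on the basic columns requires 1·y_finishing + 1·y_varnish = 2, 2·y_finishing + 4·y_varnish = 6.
Solving: y_finishing = 1, y_varnish = 1.
Shadow price of finishing = 1.

1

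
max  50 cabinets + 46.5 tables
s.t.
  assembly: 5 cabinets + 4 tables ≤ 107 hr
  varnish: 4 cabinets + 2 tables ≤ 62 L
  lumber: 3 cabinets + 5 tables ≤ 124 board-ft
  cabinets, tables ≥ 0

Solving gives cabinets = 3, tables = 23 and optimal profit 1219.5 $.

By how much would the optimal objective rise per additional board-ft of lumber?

2.5

At the optimum: assembly uses 107 of 107 (binding); varnish uses 58 of 62 (slack = 4); lumber uses 124 of 124 (binding).
Since varnish is not tight, its dual is 0.
From A_Bᵀ y = c: 5·y_assembly + 3·y_lumber = 50; 4·y_assembly + 5·y_lumber = 46.5.
→ y_assembly = 8.5 and y_lumber = 2.5.
Shadow price of lumber = 2.5.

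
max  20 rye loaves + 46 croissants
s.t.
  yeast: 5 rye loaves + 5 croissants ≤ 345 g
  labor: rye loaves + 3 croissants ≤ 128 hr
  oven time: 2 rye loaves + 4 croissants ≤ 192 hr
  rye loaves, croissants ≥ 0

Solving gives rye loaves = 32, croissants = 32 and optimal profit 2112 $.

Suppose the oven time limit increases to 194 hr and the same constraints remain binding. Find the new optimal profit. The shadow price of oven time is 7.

Δb = 2, so new z* = 2112 + (7)·(2) = 2112 + 14 = 2126.

2126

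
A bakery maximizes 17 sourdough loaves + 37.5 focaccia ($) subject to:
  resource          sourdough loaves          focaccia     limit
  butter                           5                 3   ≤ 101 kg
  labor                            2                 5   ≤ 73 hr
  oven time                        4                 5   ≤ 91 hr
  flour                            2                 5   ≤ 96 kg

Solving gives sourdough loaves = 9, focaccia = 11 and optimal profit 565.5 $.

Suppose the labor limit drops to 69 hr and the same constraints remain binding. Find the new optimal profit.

Binding: labor and oven time. Non-binding: butter (23 unused), flour (23 unused).
Slack constraints have shadow price 0 (complementary slackness).
Dual feasibility on the basic columns requires 2·y_labor + 4·y_oven time = 17, 5·y_labor + 5·y_oven time = 37.5.
→ y_labor = 6.5 and y_oven time = 1.
Δz = y_labor·Δb = 6.5 × (-4) = -26, so new z* = 565.5 − 26 = 539.5.

539.5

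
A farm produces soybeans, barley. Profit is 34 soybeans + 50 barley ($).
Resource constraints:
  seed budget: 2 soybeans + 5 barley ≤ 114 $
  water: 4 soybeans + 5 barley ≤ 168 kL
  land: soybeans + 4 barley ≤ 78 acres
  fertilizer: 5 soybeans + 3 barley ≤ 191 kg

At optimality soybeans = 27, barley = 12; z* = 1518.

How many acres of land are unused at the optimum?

3

land used = 1·27 + 4·12 = 75; slack = 78 − 75 = 3.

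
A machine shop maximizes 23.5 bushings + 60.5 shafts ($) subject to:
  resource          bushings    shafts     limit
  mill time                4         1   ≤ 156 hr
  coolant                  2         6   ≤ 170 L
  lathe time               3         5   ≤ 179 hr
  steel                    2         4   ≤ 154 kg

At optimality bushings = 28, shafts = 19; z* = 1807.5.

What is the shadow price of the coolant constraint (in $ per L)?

8

Binding: coolant and lathe time. Non-binding: mill time (25 unused), steel (22 unused).
By complementary slackness, y = 0 for the non-binding constraints.
Dual feasibility on the basic columns requires 2·y_coolant + 3·y_lathe time = 23.5, 6·y_coolant + 5·y_lathe time = 60.5.
Solving: y_coolant = 8, y_lathe time = 2.5.
Shadow price of coolant = 8.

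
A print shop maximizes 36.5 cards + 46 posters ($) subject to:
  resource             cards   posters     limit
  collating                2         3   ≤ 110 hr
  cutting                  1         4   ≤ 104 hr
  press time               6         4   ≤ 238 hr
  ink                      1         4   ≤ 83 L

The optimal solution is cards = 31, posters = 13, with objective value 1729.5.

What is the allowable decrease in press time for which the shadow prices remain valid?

Binding constraints: press time, ink. The basis is B = [[6,4],[1,4]] with det 20.
Per unit decrease in press time, x* moves by d = (-0.2, 0.05).
The basis stays optimal until cards reaches 0; allowable decrease = 155 hr.

155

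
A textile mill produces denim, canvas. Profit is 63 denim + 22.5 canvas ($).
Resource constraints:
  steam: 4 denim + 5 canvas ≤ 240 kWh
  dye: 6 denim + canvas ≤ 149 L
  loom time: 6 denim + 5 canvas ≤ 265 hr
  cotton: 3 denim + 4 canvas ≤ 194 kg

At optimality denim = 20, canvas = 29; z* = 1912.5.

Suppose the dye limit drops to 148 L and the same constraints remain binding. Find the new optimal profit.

1905

At the optimum: steam uses 225 of 240 (slack = 15); dye uses 149 of 149 (binding); loom time uses 265 of 265 (binding); cotton uses 176 of 194 (slack = 18).
By complementary slackness, y = 0 for the non-binding constraints.
From A_Bᵀ y = c: 6·y_dye + 6·y_loom time = 63; 1·y_dye + 5·y_loom time = 22.5.
Solving: y_dye = 7.5, y_loom time = 3.
Δz = y_dye·Δb = 7.5 × (-1) = -7.5, so new z* = 1912.5 − 7.5 = 1905.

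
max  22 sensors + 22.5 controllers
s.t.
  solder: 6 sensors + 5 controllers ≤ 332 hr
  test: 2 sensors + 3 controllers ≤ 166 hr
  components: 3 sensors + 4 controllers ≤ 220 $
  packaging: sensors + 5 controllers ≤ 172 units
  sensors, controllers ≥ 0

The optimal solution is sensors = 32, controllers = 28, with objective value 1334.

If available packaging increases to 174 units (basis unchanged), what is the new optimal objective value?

Check each constraint at x*: solder 332/332 (tight); test 148/166 (slack 18); components 208/220 (slack 12); packaging 172/172 (tight).
Since test, components are not tight, their duals are 0.
Dual feasibility on the basic columns requires 6·y_solder + 1·y_packaging = 22, 5·y_solder + 5·y_packaging = 22.5.
Solving: y_solder = 3.5, y_packaging = 1.
Δz = y_packaging·Δb = 1 × (2) = 2, so new z* = 1334 + 2 = 1336.

1336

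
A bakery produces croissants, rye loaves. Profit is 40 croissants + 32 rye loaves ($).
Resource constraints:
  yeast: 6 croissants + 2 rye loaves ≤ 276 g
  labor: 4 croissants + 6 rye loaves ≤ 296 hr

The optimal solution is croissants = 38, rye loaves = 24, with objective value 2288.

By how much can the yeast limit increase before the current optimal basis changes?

168

Binding constraints: yeast, labor. The basis is B = [[6,2],[4,6]] with det 28.
Per unit increase in yeast, x* moves by d = (0.2143, -0.1429).
The basis stays optimal until rye loaves reaches 0; allowable increase = 168 g.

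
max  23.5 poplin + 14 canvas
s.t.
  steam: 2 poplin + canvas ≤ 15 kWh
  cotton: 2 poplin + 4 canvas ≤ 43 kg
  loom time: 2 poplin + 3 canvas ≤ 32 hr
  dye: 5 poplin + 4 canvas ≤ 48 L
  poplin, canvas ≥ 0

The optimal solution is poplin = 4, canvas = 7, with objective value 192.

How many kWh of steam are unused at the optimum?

steam used = 2·4 + 1·7 = 15; slack = 15 − 15 = 0.

0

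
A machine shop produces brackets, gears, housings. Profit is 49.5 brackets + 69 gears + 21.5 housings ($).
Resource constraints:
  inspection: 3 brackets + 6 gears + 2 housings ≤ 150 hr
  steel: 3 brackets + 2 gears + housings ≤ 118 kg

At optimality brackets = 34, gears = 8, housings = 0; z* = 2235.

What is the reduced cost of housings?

-4

Both inspection and steel are binding at x*.
Dual feasibility on the basic columns requires 3·y_inspection + 3·y_steel = 49.5, 6·y_inspection + 2·y_steel = 69.
→ y_inspection = 9 and y_steel = 7.5.
Reduced cost of housings: c₃ − yᵀa₃ = 21.5 − (9·2 + 7.5·1) = 21.5 − 25.5 = -4.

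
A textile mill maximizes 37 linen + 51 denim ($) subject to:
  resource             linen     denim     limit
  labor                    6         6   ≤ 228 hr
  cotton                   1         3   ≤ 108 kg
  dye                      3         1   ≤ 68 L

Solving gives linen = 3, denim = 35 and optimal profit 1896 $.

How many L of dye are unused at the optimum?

dye used = 3·3 + 1·35 = 44; slack = 68 − 44 = 24.

24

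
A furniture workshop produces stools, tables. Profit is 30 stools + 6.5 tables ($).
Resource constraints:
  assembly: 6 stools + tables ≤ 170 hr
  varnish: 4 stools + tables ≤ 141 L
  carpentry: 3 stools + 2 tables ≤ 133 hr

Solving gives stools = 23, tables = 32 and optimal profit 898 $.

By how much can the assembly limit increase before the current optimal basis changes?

30.6

Binding constraints: assembly, carpentry. The basis is B = [[6,1],[3,2]] with det 9.
Per unit increase in assembly, x* moves by d = (0.2222, -0.3333).
The basis stays optimal until varnish becomes binding; allowable increase = 30.6 hr.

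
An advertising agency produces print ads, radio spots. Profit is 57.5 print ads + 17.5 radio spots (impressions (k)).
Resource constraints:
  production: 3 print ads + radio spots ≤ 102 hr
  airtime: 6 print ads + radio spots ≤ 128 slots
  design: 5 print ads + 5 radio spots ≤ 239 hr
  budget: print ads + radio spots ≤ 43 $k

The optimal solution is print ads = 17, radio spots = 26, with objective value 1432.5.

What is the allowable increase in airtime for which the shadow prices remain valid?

62.5

Binding constraints: airtime, budget. The basis is B = [[6,1],[1,1]] with det 5.
Per unit increase in airtime, x* moves by d = (0.2, -0.2).
The basis stays optimal until production becomes binding; allowable increase = 62.5 slots.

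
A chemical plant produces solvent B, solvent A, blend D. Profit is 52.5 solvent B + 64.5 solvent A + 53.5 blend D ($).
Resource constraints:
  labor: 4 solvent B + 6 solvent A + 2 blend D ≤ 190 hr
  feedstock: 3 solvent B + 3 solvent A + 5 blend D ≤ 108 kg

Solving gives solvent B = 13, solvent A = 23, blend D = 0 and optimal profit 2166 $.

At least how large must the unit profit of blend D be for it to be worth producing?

At the optimum: labor uses 190 of 190 (binding); feedstock uses 108 of 108 (binding).
The binding rows give the dual system: 4·y_labor + 3·y_feedstock = 52.5 and 6·y_labor + 3·y_feedstock = 64.5.
This yields shadow prices y_labor = 6, y_feedstock = 9.5.
blend D enters the basis when its profit ≥ yᵀa₃ = 6·2 + 9.5·5 = 59.5.

59.5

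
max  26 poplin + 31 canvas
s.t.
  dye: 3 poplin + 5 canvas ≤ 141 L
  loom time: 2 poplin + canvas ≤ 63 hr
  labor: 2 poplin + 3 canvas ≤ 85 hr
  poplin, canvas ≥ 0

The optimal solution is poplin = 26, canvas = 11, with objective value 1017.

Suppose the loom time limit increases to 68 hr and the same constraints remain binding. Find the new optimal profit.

1037

Binding: loom time and labor. Non-binding: dye (8 unused).
By complementary slackness, y = 0 for the non-binding constraint.
The binding rows give the dual system: 2·y_loom time + 2·y_labor = 26 and 1·y_loom time + 3·y_labor = 31.
This yields shadow prices y_loom time = 4, y_labor = 9.
Δz = y_loom time·Δb = 4 × (5) = 20, so new z* = 1017 + 20 = 1037.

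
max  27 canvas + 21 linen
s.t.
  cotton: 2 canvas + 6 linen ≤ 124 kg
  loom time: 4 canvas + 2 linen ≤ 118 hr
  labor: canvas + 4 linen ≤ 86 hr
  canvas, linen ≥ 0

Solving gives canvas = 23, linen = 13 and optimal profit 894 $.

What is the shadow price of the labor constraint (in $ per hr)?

Binding: cotton and loom time. Non-binding: labor (11 unused).
Slack constraints have shadow price 0 (complementary slackness).
From A_Bᵀ y = c: 2·y_cotton + 4·y_loom time = 27; 6·y_cotton + 2·y_loom time = 21.
This yields shadow prices y_cotton = 1.5, y_loom time = 6.
Shadow price of labor = 0.

0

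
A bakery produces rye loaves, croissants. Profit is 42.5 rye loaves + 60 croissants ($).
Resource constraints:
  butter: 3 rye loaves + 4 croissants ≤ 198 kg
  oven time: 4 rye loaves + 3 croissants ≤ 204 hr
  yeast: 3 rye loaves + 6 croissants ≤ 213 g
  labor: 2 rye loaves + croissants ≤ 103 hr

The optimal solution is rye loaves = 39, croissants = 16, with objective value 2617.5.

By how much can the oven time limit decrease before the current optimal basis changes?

Binding constraints: oven time, yeast. The basis is B = [[4,3],[3,6]] with det 15.
Per unit decrease in oven time, x* moves by d = (-0.4, 0.2).
The basis stays optimal until rye loaves reaches 0; allowable decrease = 97.5 hr.

97.5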